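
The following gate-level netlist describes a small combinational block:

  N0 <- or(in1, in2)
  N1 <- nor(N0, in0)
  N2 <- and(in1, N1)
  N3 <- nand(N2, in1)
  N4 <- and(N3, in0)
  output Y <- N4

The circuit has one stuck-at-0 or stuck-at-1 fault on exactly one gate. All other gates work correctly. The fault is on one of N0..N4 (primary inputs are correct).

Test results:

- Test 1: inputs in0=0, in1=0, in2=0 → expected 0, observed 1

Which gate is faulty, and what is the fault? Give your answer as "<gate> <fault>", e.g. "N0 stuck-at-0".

Fault-free values for test 1 (in0=0, in1=0, in2=0): N0=0, N1=1, N2=0, N3=1, N4=0, giving Y=0. Observed 1.
Test 1: faults giving observed 1 are {N4 stuck-at-1}.
Only N4 stuck-at-1 is consistent with every test.

N4 stuck-at-1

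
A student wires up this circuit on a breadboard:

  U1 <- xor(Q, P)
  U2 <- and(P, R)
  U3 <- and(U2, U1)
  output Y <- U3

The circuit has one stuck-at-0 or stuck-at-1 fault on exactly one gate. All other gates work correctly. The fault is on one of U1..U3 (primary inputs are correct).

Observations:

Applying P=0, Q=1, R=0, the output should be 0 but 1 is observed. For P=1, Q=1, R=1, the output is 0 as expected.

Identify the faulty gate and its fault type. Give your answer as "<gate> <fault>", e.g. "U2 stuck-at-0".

U2 stuck-at-1

Fault-free values for test 1 (P=0, Q=1, R=0): U1=1, U2=0, U3=0, giving Y=0. Observed 1.
Test 1: faults giving observed 1 are {U2 stuck-at-1, U3 stuck-at-1}.
Test 2 (P=1, Q=1, R=1): fault-free U1=0, U2=1, U3=0 → 0; observed 0. Eliminates U3 stuck-at-1.
Only U2 stuck-at-1 is consistent with every test.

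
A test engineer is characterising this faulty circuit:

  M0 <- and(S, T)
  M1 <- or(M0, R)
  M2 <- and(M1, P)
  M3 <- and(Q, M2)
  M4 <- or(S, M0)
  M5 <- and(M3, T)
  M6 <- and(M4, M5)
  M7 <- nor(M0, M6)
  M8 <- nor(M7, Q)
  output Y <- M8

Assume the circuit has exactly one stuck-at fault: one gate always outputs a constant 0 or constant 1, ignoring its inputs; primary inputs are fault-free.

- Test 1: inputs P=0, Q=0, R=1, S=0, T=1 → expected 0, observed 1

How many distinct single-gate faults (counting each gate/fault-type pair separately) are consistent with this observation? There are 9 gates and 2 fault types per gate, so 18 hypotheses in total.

Fault-free: M0=0, M1=1, M2=0, M3=0, M4=0, M5=0, M6=0, M7=1, M8=0 → 0. Observed 1.
  M0: stuck-at-1 ✓; others ✗
  M1: none of the 2 fault types match ✗
  M2: none of the 2 fault types match ✗
  M3: none of the 2 fault types match ✗
  M4: none of the 2 fault types match ✗
  M5: none of the 2 fault types match ✗
  M6: stuck-at-1 ✓; others ✗
  M7: stuck-at-0 ✓; others ✗
  M8: stuck-at-1 ✓; others ✗
Consistent faults: {M0 stuck-at-1, M6 stuck-at-1, M7 stuck-at-0, M8 stuck-at-1} — 4 in all.

4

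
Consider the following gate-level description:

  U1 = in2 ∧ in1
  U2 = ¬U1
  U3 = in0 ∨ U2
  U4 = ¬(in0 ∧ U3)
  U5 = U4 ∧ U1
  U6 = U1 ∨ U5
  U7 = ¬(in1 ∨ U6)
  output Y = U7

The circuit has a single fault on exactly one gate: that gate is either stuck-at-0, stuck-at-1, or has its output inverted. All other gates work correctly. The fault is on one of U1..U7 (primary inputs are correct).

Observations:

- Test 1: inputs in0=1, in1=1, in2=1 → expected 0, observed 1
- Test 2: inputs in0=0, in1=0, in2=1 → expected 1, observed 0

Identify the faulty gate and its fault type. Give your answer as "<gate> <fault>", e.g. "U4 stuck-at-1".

U7 inverted output

Fault-free values for test 1 (in0=1, in1=1, in2=1): U1=1, U2=0, U3=1, U4=0, U5=0, U6=1, U7=0, giving Y=0. Observed 1.
Test 1: faults giving observed 1 are {U7 stuck-at-1, U7 inverted output}.
Test 2 (in0=0, in1=0, in2=1): fault-free U1=0, U2=1, U3=1, U4=1, U5=0, U6=0, U7=1 → 1; observed 0. Eliminates U7 stuck-at-1.
Only U7 inverted output is consistent with every test.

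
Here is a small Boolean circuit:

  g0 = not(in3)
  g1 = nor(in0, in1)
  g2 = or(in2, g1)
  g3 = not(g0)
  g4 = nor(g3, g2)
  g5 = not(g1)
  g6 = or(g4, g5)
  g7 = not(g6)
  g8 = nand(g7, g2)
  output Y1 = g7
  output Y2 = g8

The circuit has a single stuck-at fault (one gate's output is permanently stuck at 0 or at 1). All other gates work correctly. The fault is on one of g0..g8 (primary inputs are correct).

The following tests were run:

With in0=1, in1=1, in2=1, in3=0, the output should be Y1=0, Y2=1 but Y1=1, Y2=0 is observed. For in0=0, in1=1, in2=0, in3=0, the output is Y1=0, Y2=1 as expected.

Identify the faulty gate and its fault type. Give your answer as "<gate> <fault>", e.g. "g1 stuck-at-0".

Fault-free values for test 1 (in0=1, in1=1, in2=1, in3=0): g0=1, g1=0, g2=1, g3=0, g4=0, g5=1, g6=1, g7=0, g8=1, giving Y1=0, Y2=1. Observed Y1=1, Y2=0.
Test 1: faults giving observed Y1=1, Y2=0 are {g1 stuck-at-1, g5 stuck-at-0, g6 stuck-at-0, g7 stuck-at-1}.
Test 2 (in0=0, in1=1, in2=0, in3=0): fault-free g0=1, g1=0, g2=0, g3=0, g4=1, g5=1, g6=1, g7=0, g8=1 → Y1=0, Y2=1; observed Y1=0, Y2=1. Eliminates g1 stuck-at-1, g6 stuck-at-0, g7 stuck-at-1.
Only g5 stuck-at-0 is consistent with every test.

g5 stuck-at-0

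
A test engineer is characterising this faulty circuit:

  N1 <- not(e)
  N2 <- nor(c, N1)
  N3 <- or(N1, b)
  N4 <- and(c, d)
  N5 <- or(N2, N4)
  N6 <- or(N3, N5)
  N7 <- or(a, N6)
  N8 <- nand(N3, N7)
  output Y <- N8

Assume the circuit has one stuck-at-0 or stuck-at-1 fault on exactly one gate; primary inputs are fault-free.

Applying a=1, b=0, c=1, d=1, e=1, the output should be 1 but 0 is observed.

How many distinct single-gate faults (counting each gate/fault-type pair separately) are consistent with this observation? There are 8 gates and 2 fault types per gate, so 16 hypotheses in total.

3

Fault-free: N1=0, N2=0, N3=0, N4=1, N5=1, N6=1, N7=1, N8=1 → 1. Observed 0.
  N1: stuck-at-1 ✓; others ✗
  N2: none of the 2 fault types match ✗
  N3: stuck-at-1 ✓; others ✗
  N4: none of the 2 fault types match ✗
  N5: none of the 2 fault types match ✗
  N6: none of the 2 fault types match ✗
  N7: none of the 2 fault types match ✗
  N8: stuck-at-0 ✓; others ✗
Consistent faults: {N1 stuck-at-1, N3 stuck-at-1, N8 stuck-at-0} — 3 in all.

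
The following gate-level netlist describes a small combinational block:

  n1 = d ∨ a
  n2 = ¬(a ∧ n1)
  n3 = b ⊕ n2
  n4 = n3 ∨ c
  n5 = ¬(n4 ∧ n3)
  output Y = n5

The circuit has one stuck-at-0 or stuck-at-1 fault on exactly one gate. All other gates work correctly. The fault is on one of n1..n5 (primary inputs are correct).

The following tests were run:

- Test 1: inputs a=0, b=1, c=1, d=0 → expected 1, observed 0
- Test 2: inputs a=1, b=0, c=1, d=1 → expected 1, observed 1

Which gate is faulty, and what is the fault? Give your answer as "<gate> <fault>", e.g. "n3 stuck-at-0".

n2 stuck-at-0

Fault-free values for test 1 (a=0, b=1, c=1, d=0): n1=0, n2=1, n3=0, n4=1, n5=1, giving Y=1. Observed 0.
Test 1: faults giving observed 0 are {n2 stuck-at-0, n3 stuck-at-1, n5 stuck-at-0}.
Test 2 (a=1, b=0, c=1, d=1): fault-free n1=1, n2=0, n3=0, n4=1, n5=1 → 1; observed 1. Eliminates n3 stuck-at-1, n5 stuck-at-0.
Only n2 stuck-at-0 is consistent with every test.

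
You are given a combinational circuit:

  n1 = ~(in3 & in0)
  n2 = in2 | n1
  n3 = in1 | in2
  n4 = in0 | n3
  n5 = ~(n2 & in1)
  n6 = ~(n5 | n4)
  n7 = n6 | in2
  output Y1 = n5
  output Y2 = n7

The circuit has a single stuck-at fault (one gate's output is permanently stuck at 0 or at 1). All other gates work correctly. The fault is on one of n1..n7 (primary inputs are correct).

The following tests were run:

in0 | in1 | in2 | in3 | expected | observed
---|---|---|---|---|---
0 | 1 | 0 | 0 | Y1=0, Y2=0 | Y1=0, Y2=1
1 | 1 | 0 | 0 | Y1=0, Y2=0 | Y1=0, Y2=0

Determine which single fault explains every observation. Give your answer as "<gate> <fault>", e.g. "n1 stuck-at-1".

n3 stuck-at-0

Fault-free values for test 1 (in0=0, in1=1, in2=0, in3=0): n1=1, n2=1, n3=1, n4=1, n5=0, n6=0, n7=0, giving Y1=0, Y2=0. Observed Y1=0, Y2=1.
Test 1: faults giving observed Y1=0, Y2=1 are {n3 stuck-at-0, n4 stuck-at-0, n6 stuck-at-1, n7 stuck-at-1}.
Test 2 (in0=1, in1=1, in2=0, in3=0): fault-free n1=1, n2=1, n3=1, n4=1, n5=0, n6=0, n7=0 → Y1=0, Y2=0; observed Y1=0, Y2=0. Eliminates n4 stuck-at-0, n6 stuck-at-1, n7 stuck-at-1.
Only n3 stuck-at-0 is consistent with every test.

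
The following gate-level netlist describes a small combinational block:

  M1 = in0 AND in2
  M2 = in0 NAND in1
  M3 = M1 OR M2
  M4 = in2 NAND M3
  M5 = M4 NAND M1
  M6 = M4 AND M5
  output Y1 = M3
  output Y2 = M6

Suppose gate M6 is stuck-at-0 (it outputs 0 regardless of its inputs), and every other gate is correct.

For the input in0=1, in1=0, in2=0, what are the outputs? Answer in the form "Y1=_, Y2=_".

Y1=1, Y2=0

Propagate with M6 forced: M1=0, M2=1, M3=1, M4=1, M5=1, M6=0 [stuck-at-0].
So the outputs are Y1=1, Y2=0. (Without the fault they would be Y1=1, Y2=1.)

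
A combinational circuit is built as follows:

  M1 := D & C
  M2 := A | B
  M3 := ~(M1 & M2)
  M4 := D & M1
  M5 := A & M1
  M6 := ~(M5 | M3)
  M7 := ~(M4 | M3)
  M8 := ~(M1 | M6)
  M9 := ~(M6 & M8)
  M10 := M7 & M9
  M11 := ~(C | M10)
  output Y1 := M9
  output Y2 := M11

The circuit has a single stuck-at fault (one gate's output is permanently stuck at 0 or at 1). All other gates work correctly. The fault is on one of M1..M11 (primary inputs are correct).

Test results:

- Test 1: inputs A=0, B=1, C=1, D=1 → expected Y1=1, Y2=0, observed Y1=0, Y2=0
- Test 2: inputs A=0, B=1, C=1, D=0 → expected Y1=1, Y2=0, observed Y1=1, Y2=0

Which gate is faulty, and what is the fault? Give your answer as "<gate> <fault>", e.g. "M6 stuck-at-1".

M8 stuck-at-1

Fault-free values for test 1 (A=0, B=1, C=1, D=1): M1=1, M2=1, M3=0, M4=1, M5=0, M6=1, M7=0, M8=0, M9=1, M10=0, M11=0, giving Y1=1, Y2=0. Observed Y1=0, Y2=0.
Test 1: faults giving observed Y1=0, Y2=0 are {M8 stuck-at-1, M9 stuck-at-0}.
Test 2 (A=0, B=1, C=1, D=0): fault-free M1=0, M2=1, M3=1, M4=0, M5=0, M6=0, M7=0, M8=1, M9=1, M10=0, M11=0 → Y1=1, Y2=0; observed Y1=1, Y2=0. Eliminates M9 stuck-at-0.
Only M8 stuck-at-1 is consistent with every test.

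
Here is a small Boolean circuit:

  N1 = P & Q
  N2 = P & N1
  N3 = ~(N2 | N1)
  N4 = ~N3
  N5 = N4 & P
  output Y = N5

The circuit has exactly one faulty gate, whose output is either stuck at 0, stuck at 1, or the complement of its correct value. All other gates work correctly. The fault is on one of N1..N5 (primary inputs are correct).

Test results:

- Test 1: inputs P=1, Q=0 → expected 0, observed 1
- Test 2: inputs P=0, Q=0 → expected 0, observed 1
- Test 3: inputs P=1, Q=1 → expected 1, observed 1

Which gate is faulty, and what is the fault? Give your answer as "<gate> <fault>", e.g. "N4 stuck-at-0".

Fault-free values for test 1 (P=1, Q=0): N1=0, N2=0, N3=1, N4=0, N5=0, giving Y=0. Observed 1.
Test 1: faults giving observed 1 are {N1 stuck-at-1, N1 inverted output, N2 stuck-at-1, N2 inverted output, N3 stuck-at-0, N3 inverted output, N4 stuck-at-1, N4 inverted output, N5 stuck-at-1, N5 inverted output}.
Test 2 (P=0, Q=0): fault-free N1=0, N2=0, N3=1, N4=0, N5=0 → 0; observed 1. Eliminates N1 stuck-at-1, N1 inverted output, N2 stuck-at-1, N2 inverted output, N3 stuck-at-0, N3 inverted output, N4 stuck-at-1, N4 inverted output.
Test 3 (P=1, Q=1): fault-free N1=1, N2=1, N3=0, N4=1, N5=1 → 1; observed 1. Eliminates N5 inverted output.
Only N5 stuck-at-1 is consistent with every test.

N5 stuck-at-1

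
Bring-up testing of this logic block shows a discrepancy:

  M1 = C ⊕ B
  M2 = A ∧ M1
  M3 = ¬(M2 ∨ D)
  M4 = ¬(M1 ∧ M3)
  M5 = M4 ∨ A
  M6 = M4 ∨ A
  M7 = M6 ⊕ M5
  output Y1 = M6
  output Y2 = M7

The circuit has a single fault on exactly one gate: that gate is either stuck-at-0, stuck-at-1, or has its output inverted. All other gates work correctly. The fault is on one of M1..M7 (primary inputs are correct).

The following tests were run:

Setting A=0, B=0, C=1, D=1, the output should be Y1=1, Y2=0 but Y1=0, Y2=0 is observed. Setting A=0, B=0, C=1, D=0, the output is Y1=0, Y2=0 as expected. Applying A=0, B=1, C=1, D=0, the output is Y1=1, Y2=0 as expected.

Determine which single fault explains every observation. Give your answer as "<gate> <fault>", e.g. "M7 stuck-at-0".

M3 stuck-at-1

Fault-free values for test 1 (A=0, B=0, C=1, D=1): M1=1, M2=0, M3=0, M4=1, M5=1, M6=1, M7=0, giving Y1=1, Y2=0. Observed Y1=0, Y2=0.
Test 1: faults giving observed Y1=0, Y2=0 are {M3 stuck-at-1, M3 inverted output, M4 stuck-at-0, M4 inverted output}.
Test 2 (A=0, B=0, C=1, D=0): fault-free M1=1, M2=0, M3=1, M4=0, M5=0, M6=0, M7=0 → Y1=0, Y2=0; observed Y1=0, Y2=0. Eliminates M3 inverted output, M4 inverted output.
Test 3 (A=0, B=1, C=1, D=0): fault-free M1=0, M2=0, M3=1, M4=1, M5=1, M6=1, M7=0 → Y1=1, Y2=0; observed Y1=1, Y2=0. Eliminates M4 stuck-at-0.
Only M3 stuck-at-1 is consistent with every test.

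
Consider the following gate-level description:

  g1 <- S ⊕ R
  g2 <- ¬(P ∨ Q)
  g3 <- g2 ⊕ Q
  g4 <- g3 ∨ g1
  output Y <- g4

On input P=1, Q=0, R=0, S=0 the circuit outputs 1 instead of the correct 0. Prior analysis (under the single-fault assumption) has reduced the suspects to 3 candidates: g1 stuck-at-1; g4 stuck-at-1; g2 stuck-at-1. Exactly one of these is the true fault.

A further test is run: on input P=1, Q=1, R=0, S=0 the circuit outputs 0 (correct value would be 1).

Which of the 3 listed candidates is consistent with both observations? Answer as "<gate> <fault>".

g2 stuck-at-1

Evaluate each candidate on input P=1, Q=1, R=0, S=0:
  g1 stuck-at-1: g1=1 [stuck-at-1], g2=0, g3=1, g4=1 → 1 — eliminated
  g4 stuck-at-1: g1=0, g2=0, g3=1, g4=1 [stuck-at-1] → 1 — eliminated
  g2 stuck-at-1: g1=0, g2=1 [stuck-at-1], g3=0, g4=0 → 0 — matches
Only g2 stuck-at-1 reproduces the observed 0.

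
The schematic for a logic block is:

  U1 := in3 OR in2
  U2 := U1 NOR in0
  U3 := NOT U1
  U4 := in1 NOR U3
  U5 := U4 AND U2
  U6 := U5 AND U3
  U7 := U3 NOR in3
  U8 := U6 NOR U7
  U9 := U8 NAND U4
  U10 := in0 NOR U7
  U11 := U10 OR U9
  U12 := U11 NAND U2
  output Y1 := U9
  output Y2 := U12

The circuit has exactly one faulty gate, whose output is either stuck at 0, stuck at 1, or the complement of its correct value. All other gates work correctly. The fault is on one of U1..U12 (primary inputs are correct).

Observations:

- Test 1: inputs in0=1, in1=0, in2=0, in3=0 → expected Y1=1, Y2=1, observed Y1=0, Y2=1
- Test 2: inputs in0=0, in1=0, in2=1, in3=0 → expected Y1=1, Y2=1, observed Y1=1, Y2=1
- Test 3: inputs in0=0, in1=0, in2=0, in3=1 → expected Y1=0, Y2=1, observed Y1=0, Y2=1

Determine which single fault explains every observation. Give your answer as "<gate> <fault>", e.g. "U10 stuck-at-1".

U4 stuck-at-1

Fault-free values for test 1 (in0=1, in1=0, in2=0, in3=0): U1=0, U2=0, U3=1, U4=0, U5=0, U6=0, U7=0, U8=1, U9=1, U10=0, U11=1, U12=1, giving Y1=1, Y2=1. Observed Y1=0, Y2=1.
Test 1: faults giving observed Y1=0, Y2=1 are {U4 stuck-at-1, U4 inverted output, U9 stuck-at-0, U9 inverted output}.
Test 2 (in0=0, in1=0, in2=1, in3=0): fault-free U1=1, U2=0, U3=0, U4=1, U5=0, U6=0, U7=1, U8=0, U9=1, U10=0, U11=1, U12=1 → Y1=1, Y2=1; observed Y1=1, Y2=1. Eliminates U9 stuck-at-0, U9 inverted output.
Test 3 (in0=0, in1=0, in2=0, in3=1): fault-free U1=1, U2=0, U3=0, U4=1, U5=0, U6=0, U7=0, U8=1, U9=0, U10=1, U11=1, U12=1 → Y1=0, Y2=1; observed Y1=0, Y2=1. Eliminates U4 inverted output.
Only U4 stuck-at-1 is consistent with every test.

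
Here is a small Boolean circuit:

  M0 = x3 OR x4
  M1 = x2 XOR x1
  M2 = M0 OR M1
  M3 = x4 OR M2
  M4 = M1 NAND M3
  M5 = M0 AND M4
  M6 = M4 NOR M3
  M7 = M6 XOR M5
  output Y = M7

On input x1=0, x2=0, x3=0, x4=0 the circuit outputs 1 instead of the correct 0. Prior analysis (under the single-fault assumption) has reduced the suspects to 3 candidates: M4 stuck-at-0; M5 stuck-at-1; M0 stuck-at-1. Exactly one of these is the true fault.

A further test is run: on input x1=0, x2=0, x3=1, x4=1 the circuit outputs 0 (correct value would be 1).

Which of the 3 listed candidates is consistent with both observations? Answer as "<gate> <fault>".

M4 stuck-at-0

Evaluate each candidate on input x1=0, x2=0, x3=1, x4=1:
  M4 stuck-at-0: M0=1, M1=0, M2=1, M3=1, M4=0 [stuck-at-0], M5=0, M6=0, M7=0 → 0 — matches
  M5 stuck-at-1: M0=1, M1=0, M2=1, M3=1, M4=1, M5=1 [stuck-at-1], M6=0, M7=1 → 1 — eliminated
  M0 stuck-at-1: M0=1 [stuck-at-1], M1=0, M2=1, M3=1, M4=1, M5=1, M6=0, M7=1 → 1 — eliminated
Only M4 stuck-at-0 reproduces the observed 0.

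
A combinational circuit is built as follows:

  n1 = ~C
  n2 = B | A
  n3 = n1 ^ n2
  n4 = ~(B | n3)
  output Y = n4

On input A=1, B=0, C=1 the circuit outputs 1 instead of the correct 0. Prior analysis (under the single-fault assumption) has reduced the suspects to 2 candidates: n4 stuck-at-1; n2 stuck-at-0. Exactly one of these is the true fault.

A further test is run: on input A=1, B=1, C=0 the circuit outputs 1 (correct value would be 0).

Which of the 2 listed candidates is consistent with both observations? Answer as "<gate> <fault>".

n4 stuck-at-1

Evaluate each candidate on input A=1, B=1, C=0:
  n4 stuck-at-1: n1=1, n2=1, n3=0, n4=1 [stuck-at-1] → 1 — matches
  n2 stuck-at-0: n1=1, n2=0 [stuck-at-0], n3=1, n4=0 → 0 — eliminated
Only n4 stuck-at-1 reproduces the observed 1.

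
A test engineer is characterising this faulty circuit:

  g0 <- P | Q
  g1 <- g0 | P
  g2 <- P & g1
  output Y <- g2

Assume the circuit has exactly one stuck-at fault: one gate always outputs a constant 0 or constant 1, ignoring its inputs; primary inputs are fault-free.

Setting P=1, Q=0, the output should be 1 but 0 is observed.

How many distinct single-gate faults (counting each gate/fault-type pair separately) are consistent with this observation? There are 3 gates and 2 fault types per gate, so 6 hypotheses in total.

Fault-free: g0=1, g1=1, g2=1 → 1. Observed 0.
  g0 stuck-at-0: output 1 ✗
  g0 stuck-at-1: output 1 ✗
  g1 stuck-at-0: output 0 ✓
  g1 stuck-at-1: output 1 ✗
  g2 stuck-at-0: output 0 ✓
  g2 stuck-at-1: output 1 ✗
Consistent faults: {g1 stuck-at-0, g2 stuck-at-0} — 2 in all.

2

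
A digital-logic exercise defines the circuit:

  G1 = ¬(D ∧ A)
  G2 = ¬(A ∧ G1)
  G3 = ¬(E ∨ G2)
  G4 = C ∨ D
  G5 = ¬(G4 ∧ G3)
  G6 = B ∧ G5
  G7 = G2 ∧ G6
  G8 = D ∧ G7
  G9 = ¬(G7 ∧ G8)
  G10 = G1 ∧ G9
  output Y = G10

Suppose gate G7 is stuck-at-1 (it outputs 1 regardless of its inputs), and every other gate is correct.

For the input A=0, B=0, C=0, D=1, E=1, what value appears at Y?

0

Propagate with G7 forced: G1=1, G2=1, G3=0, G4=1, G5=1, G6=0, G7=1 [stuck-at-1], G8=1, G9=0, G10=0.
So Y = 0. (Without the fault it would be 1.)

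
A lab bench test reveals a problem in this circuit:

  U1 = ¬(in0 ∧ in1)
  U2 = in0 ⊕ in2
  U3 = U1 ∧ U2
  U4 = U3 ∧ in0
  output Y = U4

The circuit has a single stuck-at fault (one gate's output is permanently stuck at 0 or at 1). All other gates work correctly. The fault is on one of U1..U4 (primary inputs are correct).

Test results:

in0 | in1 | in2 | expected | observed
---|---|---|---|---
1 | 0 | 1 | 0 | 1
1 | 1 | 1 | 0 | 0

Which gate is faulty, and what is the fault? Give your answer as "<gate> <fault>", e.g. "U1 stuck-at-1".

U2 stuck-at-1

Fault-free values for test 1 (in0=1, in1=0, in2=1): U1=1, U2=0, U3=0, U4=0, giving Y=0. Observed 1.
Test 1: faults giving observed 1 are {U2 stuck-at-1, U3 stuck-at-1, U4 stuck-at-1}.
Test 2 (in0=1, in1=1, in2=1): fault-free U1=0, U2=0, U3=0, U4=0 → 0; observed 0. Eliminates U3 stuck-at-1, U4 stuck-at-1.
Only U2 stuck-at-1 is consistent with every test.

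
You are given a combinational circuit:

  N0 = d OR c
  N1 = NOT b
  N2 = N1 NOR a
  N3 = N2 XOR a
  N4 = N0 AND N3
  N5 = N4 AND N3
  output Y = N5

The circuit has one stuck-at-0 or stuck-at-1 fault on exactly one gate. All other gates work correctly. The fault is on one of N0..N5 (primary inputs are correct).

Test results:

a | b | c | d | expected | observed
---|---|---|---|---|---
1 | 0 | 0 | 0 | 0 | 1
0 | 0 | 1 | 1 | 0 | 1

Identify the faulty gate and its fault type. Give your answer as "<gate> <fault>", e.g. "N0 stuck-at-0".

Fault-free values for test 1 (a=1, b=0, c=0, d=0): N0=0, N1=1, N2=0, N3=1, N4=0, N5=0, giving Y=0. Observed 1.
Test 1: faults giving observed 1 are {N0 stuck-at-1, N4 stuck-at-1, N5 stuck-at-1}.
Test 2 (a=0, b=0, c=1, d=1): fault-free N0=1, N1=1, N2=0, N3=0, N4=0, N5=0 → 0; observed 1. Eliminates N0 stuck-at-1, N4 stuck-at-1.
Only N5 stuck-at-1 is consistent with every test.

N5 stuck-at-1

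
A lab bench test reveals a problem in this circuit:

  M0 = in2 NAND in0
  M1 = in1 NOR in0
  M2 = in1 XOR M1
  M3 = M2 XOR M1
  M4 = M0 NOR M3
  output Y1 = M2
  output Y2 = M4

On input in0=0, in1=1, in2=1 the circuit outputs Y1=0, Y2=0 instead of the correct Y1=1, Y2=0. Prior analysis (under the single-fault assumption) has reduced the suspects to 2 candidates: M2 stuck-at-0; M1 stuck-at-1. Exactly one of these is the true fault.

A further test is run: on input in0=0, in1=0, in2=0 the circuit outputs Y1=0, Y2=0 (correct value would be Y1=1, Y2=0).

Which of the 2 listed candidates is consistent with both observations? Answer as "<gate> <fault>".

Evaluate each candidate on input in0=0, in1=0, in2=0:
  M2 stuck-at-0: M0=1, M1=1, M2=0 [stuck-at-0], M3=1, M4=0 → Y1=0, Y2=0 — matches
  M1 stuck-at-1: M0=1, M1=1 [stuck-at-1], M2=1, M3=0, M4=0 → Y1=1, Y2=0 — eliminated
Only M2 stuck-at-0 reproduces the observed Y1=0, Y2=0.

M2 stuck-at-0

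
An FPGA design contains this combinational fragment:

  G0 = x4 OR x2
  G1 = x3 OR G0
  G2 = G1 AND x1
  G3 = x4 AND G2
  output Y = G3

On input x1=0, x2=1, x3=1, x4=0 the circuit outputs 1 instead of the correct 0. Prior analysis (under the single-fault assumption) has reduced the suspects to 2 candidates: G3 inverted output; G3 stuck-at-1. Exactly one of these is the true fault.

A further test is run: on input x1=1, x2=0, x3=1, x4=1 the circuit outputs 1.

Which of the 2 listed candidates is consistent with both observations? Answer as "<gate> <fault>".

G3 stuck-at-1

Evaluate each candidate on input x1=1, x2=0, x3=1, x4=1:
  G3 inverted output: G0=1, G1=1, G2=1, G3=0 [inverted output] → 0 — eliminated
  G3 stuck-at-1: G0=1, G1=1, G2=1, G3=1 [stuck-at-1] → 1 — matches
Only G3 stuck-at-1 reproduces the observed 1.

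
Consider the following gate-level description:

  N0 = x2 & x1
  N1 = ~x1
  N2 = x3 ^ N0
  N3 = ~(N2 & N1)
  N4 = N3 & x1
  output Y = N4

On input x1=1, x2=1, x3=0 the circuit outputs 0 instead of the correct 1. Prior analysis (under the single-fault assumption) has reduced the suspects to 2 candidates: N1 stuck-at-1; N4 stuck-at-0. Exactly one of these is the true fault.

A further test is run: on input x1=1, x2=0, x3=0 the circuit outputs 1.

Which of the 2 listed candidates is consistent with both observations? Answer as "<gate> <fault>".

N1 stuck-at-1

Evaluate each candidate on input x1=1, x2=0, x3=0:
  N1 stuck-at-1: N0=0, N1=1 [stuck-at-1], N2=0, N3=1, N4=1 → 1 — matches
  N4 stuck-at-0: N0=0, N1=0, N2=0, N3=1, N4=0 [stuck-at-0] → 0 — eliminated
Only N1 stuck-at-1 reproduces the observed 1.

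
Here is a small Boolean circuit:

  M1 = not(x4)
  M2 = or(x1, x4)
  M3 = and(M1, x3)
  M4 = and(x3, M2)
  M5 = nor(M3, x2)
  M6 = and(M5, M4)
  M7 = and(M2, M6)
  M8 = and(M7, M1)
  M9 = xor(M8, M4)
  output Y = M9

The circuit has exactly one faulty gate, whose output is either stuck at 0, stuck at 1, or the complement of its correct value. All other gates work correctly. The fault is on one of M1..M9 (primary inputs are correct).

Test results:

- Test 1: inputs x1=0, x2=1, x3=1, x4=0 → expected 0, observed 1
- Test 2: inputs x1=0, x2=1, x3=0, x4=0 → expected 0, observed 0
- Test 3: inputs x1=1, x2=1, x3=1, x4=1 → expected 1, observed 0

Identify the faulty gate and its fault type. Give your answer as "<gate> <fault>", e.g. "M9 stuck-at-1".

Fault-free values for test 1 (x1=0, x2=1, x3=1, x4=0): M1=1, M2=0, M3=1, M4=0, M5=0, M6=0, M7=0, M8=0, M9=0, giving Y=0. Observed 1.
Test 1: faults giving observed 1 are {M2 stuck-at-1, M2 inverted output, M4 stuck-at-1, M4 inverted output, M7 stuck-at-1, M7 inverted output, M8 stuck-at-1, M8 inverted output, M9 stuck-at-1, M9 inverted output}.
Test 2 (x1=0, x2=1, x3=0, x4=0): fault-free M1=1, M2=0, M3=0, M4=0, M5=0, M6=0, M7=0, M8=0, M9=0 → 0; observed 0. Eliminates M4 stuck-at-1, M4 inverted output, M7 stuck-at-1, M7 inverted output, M8 stuck-at-1, M8 inverted output, M9 stuck-at-1, M9 inverted output.
Test 3 (x1=1, x2=1, x3=1, x4=1): fault-free M1=0, M2=1, M3=0, M4=1, M5=0, M6=0, M7=0, M8=0, M9=1 → 1; observed 0. Eliminates M2 stuck-at-1.
Only M2 inverted output is consistent with every test.

M2 inverted output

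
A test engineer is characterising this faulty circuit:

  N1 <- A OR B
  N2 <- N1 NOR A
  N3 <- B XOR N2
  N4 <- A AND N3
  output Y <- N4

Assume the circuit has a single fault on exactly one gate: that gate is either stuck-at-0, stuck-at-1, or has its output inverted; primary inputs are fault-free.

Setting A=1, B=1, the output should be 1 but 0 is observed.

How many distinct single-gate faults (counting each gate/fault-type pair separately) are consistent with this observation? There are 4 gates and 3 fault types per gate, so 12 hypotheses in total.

6

Fault-free: N1=1, N2=0, N3=1, N4=1 → 1. Observed 0.
  N1 stuck-at-0: output 1 ✗
  N1 stuck-at-1: output 1 ✗
  N1 inverted output: output 1 ✗
  N2 stuck-at-0: output 1 ✗
  N2 stuck-at-1: output 0 ✓
  N2 inverted output: output 0 ✓
  N3 stuck-at-0: output 0 ✓
  N3 stuck-at-1: output 1 ✗
  N3 inverted output: output 0 ✓
  N4 stuck-at-0: output 0 ✓
  N4 stuck-at-1: output 1 ✗
  N4 inverted output: output 0 ✓
Consistent faults: {N2 stuck-at-1, N2 inverted output, N3 stuck-at-0, N3 inverted output, N4 stuck-at-0, N4 inverted output} — 6 in all.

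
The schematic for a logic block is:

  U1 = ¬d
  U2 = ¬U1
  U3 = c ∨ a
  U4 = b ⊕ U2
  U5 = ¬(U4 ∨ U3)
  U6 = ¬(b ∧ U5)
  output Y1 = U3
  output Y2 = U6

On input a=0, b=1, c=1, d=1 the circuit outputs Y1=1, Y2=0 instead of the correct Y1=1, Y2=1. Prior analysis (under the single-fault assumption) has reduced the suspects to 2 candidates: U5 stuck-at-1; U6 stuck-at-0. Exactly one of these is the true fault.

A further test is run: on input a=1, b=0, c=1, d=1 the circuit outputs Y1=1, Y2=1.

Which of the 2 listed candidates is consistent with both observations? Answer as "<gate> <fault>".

U5 stuck-at-1

Evaluate each candidate on input a=1, b=0, c=1, d=1:
  U5 stuck-at-1: U1=0, U2=1, U3=1, U4=1, U5=1 [stuck-at-1], U6=1 → Y1=1, Y2=1 — matches
  U6 stuck-at-0: U1=0, U2=1, U3=1, U4=1, U5=0, U6=0 [stuck-at-0] → Y1=1, Y2=0 — eliminated
Only U5 stuck-at-1 reproduces the observed Y1=1, Y2=1.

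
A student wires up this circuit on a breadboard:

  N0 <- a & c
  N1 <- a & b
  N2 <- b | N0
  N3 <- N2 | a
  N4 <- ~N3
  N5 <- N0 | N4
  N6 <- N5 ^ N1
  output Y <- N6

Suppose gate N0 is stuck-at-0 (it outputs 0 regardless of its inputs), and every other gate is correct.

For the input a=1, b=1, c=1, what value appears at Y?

Propagate with N0 forced: N0=0 [stuck-at-0], N1=1, N2=1, N3=1, N4=0, N5=0, N6=1.
So Y = 1. (Without the fault it would be 0.)

1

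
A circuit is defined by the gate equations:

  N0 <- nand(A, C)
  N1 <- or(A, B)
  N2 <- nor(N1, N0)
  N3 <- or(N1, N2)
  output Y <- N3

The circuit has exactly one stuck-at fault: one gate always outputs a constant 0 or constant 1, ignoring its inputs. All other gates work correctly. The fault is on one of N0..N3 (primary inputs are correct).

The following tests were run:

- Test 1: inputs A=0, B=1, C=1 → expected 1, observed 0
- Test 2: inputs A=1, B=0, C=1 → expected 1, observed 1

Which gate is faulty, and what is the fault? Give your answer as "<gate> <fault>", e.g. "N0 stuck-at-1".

N1 stuck-at-0

Fault-free values for test 1 (A=0, B=1, C=1): N0=1, N1=1, N2=0, N3=1, giving Y=1. Observed 0.
Test 1: faults giving observed 0 are {N1 stuck-at-0, N3 stuck-at-0}.
Test 2 (A=1, B=0, C=1): fault-free N0=0, N1=1, N2=0, N3=1 → 1; observed 1. Eliminates N3 stuck-at-0.
Only N1 stuck-at-0 is consistent with every test.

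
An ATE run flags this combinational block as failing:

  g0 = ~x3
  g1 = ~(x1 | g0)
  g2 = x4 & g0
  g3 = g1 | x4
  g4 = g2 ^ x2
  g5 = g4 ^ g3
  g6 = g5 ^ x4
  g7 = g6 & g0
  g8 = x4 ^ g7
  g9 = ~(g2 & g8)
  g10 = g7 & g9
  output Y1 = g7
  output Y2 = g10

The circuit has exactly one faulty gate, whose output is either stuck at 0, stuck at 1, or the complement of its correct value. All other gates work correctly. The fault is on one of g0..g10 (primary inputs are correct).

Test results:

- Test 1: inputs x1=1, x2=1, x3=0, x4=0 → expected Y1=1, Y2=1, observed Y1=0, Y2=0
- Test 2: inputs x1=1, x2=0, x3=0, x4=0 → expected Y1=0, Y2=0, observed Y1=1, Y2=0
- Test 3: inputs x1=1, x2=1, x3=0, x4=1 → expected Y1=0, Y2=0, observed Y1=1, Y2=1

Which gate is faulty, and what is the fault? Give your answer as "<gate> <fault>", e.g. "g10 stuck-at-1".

g2 inverted output

Fault-free values for test 1 (x1=1, x2=1, x3=0, x4=0): g0=1, g1=0, g2=0, g3=0, g4=1, g5=1, g6=1, g7=1, g8=1, g9=1, g10=1, giving Y1=1, Y2=1. Observed Y1=0, Y2=0.
Test 1: faults giving observed Y1=0, Y2=0 are {g0 stuck-at-0, g0 inverted output, g1 stuck-at-1, g1 inverted output, g2 stuck-at-1, g2 inverted output, g3 stuck-at-1, g3 inverted output, g4 stuck-at-0, g4 inverted output, g5 stuck-at-0, g5 inverted output, g6 stuck-at-0, g6 inverted output, g7 stuck-at-0, g7 inverted output}.
Test 2 (x1=1, x2=0, x3=0, x4=0): fault-free g0=1, g1=0, g2=0, g3=0, g4=0, g5=0, g6=0, g7=0, g8=0, g9=1, g10=0 → Y1=0, Y2=0; observed Y1=1, Y2=0. Eliminates g0 stuck-at-0, g0 inverted output, g1 stuck-at-1, g1 inverted output, g3 stuck-at-1, g3 inverted output, g4 stuck-at-0, g4 inverted output, g5 stuck-at-0, g5 inverted output, g6 stuck-at-0, g6 inverted output, g7 stuck-at-0, g7 inverted output.
Test 3 (x1=1, x2=1, x3=0, x4=1): fault-free g0=1, g1=0, g2=1, g3=1, g4=0, g5=1, g6=0, g7=0, g8=1, g9=0, g10=0 → Y1=0, Y2=0; observed Y1=1, Y2=1. Eliminates g2 stuck-at-1.
Only g2 inverted output is consistent with every test.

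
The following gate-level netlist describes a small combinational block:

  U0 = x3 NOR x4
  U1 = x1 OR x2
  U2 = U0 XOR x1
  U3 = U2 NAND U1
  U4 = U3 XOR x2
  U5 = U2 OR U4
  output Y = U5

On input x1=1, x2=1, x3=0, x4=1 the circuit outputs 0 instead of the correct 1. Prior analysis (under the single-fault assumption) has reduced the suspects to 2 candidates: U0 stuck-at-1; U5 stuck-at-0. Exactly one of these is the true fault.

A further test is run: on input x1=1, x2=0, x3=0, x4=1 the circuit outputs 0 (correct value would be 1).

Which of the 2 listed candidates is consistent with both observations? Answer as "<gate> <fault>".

U5 stuck-at-0

Evaluate each candidate on input x1=1, x2=0, x3=0, x4=1:
  U0 stuck-at-1: U0=1 [stuck-at-1], U1=1, U2=0, U3=1, U4=1, U5=1 → 1 — eliminated
  U5 stuck-at-0: U0=0, U1=1, U2=1, U3=0, U4=0, U5=0 [stuck-at-0] → 0 — matches
Only U5 stuck-at-0 reproduces the observed 0.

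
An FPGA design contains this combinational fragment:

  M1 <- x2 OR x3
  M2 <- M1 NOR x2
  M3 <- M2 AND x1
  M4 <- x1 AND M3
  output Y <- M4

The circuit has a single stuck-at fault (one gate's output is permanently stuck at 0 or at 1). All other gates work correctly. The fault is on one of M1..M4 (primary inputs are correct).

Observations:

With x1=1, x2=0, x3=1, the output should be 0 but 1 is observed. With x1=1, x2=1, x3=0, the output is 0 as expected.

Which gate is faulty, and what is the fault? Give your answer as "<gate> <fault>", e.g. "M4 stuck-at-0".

Fault-free values for test 1 (x1=1, x2=0, x3=1): M1=1, M2=0, M3=0, M4=0, giving Y=0. Observed 1.
Test 1: faults giving observed 1 are {M1 stuck-at-0, M2 stuck-at-1, M3 stuck-at-1, M4 stuck-at-1}.
Test 2 (x1=1, x2=1, x3=0): fault-free M1=1, M2=0, M3=0, M4=0 → 0; observed 0. Eliminates M2 stuck-at-1, M3 stuck-at-1, M4 stuck-at-1.
Only M1 stuck-at-0 is consistent with every test.

M1 stuck-at-0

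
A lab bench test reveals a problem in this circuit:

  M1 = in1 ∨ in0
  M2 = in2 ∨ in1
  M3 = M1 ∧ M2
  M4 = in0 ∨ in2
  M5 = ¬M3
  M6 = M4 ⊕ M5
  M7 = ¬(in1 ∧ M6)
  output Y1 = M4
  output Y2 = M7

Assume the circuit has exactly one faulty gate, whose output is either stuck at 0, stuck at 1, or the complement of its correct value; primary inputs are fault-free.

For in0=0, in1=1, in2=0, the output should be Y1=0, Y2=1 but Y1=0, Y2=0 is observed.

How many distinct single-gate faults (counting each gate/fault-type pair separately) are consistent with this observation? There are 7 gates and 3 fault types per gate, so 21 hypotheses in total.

12

Fault-free: M1=1, M2=1, M3=1, M4=0, M5=0, M6=0, M7=1 → Y1=0, Y2=1. Observed Y1=0, Y2=0.
  M1: stuck-at-0, inverted output ✓; others ✗
  M2: stuck-at-0, inverted output ✓; others ✗
  M3: stuck-at-0, inverted output ✓; others ✗
  M4: none of the 3 fault types match ✗
  M5: stuck-at-1, inverted output ✓; others ✗
  M6: stuck-at-1, inverted output ✓; others ✗
  M7: stuck-at-0, inverted output ✓; others ✗
Consistent faults: {M1 stuck-at-0, M1 inverted output, M2 stuck-at-0, M2 inverted output, M3 stuck-at-0, M3 inverted output, M5 stuck-at-1, M5 inverted output, M6 stuck-at-1, M6 inverted output, M7 stuck-at-0, M7 inverted output} — 12 in all.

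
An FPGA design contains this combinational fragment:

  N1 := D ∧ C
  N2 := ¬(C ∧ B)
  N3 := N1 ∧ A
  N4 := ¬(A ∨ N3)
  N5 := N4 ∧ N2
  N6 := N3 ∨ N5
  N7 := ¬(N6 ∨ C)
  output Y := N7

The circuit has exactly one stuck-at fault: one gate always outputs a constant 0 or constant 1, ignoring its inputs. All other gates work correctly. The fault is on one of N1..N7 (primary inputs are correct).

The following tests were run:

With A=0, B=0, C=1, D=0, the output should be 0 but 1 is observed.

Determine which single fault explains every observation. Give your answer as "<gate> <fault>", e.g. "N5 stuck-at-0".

Fault-free values for test 1 (A=0, B=0, C=1, D=0): N1=0, N2=1, N3=0, N4=1, N5=1, N6=1, N7=0, giving Y=0. Observed 1.
Test 1: faults giving observed 1 are {N7 stuck-at-1}.
Only N7 stuck-at-1 is consistent with every test.

N7 stuck-at-1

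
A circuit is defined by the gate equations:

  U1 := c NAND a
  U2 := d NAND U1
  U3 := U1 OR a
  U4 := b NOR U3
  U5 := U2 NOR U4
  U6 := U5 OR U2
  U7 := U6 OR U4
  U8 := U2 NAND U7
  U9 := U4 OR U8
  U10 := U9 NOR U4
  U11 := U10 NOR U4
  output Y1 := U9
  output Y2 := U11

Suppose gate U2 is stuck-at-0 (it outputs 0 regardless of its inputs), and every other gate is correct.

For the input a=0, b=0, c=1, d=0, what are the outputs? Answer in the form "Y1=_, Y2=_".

Propagate with U2 forced: U1=1, U2=0 [stuck-at-0], U3=1, U4=0, U5=1, U6=1, U7=1, U8=1, U9=1, U10=0, U11=1.
So the outputs are Y1=1, Y2=1. (Without the fault they would be Y1=0, Y2=0.)

Y1=1, Y2=1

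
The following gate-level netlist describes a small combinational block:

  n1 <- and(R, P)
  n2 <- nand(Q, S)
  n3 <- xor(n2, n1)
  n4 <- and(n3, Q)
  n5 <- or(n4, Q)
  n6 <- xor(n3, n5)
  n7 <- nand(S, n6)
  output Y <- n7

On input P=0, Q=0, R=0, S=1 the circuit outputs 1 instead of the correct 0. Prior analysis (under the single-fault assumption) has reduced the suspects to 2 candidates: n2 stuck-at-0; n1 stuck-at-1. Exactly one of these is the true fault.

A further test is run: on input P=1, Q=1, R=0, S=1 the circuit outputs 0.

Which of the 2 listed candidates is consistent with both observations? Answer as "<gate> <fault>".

Evaluate each candidate on input P=1, Q=1, R=0, S=1:
  n2 stuck-at-0: n1=0, n2=0 [stuck-at-0], n3=0, n4=0, n5=1, n6=1, n7=0 → 0 — matches
  n1 stuck-at-1: n1=1 [stuck-at-1], n2=0, n3=1, n4=1, n5=1, n6=0, n7=1 → 1 — eliminated
Only n2 stuck-at-0 reproduces the observed 0.

n2 stuck-at-0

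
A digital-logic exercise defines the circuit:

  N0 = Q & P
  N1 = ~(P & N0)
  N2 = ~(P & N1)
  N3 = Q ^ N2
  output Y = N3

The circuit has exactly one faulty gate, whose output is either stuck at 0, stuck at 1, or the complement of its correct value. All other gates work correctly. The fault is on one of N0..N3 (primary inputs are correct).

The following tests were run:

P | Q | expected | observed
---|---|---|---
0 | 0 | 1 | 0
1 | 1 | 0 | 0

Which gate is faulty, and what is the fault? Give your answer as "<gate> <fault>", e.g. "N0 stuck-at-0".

Fault-free values for test 1 (P=0, Q=0): N0=0, N1=1, N2=1, N3=1, giving Y=1. Observed 0.
Test 1: faults giving observed 0 are {N2 stuck-at-0, N2 inverted output, N3 stuck-at-0, N3 inverted output}.
Test 2 (P=1, Q=1): fault-free N0=1, N1=0, N2=1, N3=0 → 0; observed 0. Eliminates N2 stuck-at-0, N2 inverted output, N3 inverted output.
Only N3 stuck-at-0 is consistent with every test.

N3 stuck-at-0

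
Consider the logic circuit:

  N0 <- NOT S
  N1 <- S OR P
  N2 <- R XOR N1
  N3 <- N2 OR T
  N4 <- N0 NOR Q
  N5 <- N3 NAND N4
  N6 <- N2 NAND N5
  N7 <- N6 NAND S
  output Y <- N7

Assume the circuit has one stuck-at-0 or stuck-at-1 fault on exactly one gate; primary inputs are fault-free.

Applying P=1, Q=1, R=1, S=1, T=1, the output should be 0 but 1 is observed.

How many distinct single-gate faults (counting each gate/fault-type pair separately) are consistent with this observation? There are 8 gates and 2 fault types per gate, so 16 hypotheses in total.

4

Fault-free: N0=0, N1=1, N2=0, N3=1, N4=0, N5=1, N6=1, N7=0 → 0. Observed 1.
  N0: none of the 2 fault types match ✗
  N1: stuck-at-0 ✓; others ✗
  N2: stuck-at-1 ✓; others ✗
  N3: none of the 2 fault types match ✗
  N4: none of the 2 fault types match ✗
  N5: none of the 2 fault types match ✗
  N6: stuck-at-0 ✓; others ✗
  N7: stuck-at-1 ✓; others ✗
Consistent faults: {N1 stuck-at-0, N2 stuck-at-1, N6 stuck-at-0, N7 stuck-at-1} — 4 in all.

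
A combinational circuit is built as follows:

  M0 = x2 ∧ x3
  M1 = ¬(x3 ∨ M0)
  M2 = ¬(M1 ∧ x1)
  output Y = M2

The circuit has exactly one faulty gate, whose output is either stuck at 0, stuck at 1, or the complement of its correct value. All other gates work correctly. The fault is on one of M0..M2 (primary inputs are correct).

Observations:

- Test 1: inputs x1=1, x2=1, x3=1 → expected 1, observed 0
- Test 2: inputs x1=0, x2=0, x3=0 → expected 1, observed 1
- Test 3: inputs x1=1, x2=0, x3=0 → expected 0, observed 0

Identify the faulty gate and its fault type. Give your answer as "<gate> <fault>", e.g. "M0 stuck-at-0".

Fault-free values for test 1 (x1=1, x2=1, x3=1): M0=1, M1=0, M2=1, giving Y=1. Observed 0.
Test 1: faults giving observed 0 are {M1 stuck-at-1, M1 inverted output, M2 stuck-at-0, M2 inverted output}.
Test 2 (x1=0, x2=0, x3=0): fault-free M0=0, M1=1, M2=1 → 1; observed 1. Eliminates M2 stuck-at-0, M2 inverted output.
Test 3 (x1=1, x2=0, x3=0): fault-free M0=0, M1=1, M2=0 → 0; observed 0. Eliminates M1 inverted output.
Only M1 stuck-at-1 is consistent with every test.

M1 stuck-at-1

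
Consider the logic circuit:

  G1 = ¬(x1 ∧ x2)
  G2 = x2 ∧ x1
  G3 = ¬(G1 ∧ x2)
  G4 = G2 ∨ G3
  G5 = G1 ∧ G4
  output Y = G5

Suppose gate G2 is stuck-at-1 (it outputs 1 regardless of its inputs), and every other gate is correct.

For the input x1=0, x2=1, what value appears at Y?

Propagate with G2 forced: G1=1, G2=1 [stuck-at-1], G3=0, G4=1, G5=1.
So Y = 1. (Without the fault it would be 0.)

1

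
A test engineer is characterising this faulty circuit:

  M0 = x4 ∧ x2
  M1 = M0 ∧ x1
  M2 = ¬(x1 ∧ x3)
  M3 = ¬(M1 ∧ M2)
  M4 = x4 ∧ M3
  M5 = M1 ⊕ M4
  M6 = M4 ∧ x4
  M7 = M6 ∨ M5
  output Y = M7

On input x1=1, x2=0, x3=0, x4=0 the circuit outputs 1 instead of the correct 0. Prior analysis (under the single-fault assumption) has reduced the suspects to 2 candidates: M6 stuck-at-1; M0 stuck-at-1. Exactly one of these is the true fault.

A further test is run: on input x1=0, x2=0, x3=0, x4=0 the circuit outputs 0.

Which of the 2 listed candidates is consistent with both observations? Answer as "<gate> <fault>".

Evaluate each candidate on input x1=0, x2=0, x3=0, x4=0:
  M6 stuck-at-1: M0=0, M1=0, M2=1, M3=1, M4=0, M5=0, M6=1 [stuck-at-1], M7=1 → 1 — eliminated
  M0 stuck-at-1: M0=1 [stuck-at-1], M1=0, M2=1, M3=1, M4=0, M5=0, M6=0, M7=0 → 0 — matches
Only M0 stuck-at-1 reproduces the observed 0.

M0 stuck-at-1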